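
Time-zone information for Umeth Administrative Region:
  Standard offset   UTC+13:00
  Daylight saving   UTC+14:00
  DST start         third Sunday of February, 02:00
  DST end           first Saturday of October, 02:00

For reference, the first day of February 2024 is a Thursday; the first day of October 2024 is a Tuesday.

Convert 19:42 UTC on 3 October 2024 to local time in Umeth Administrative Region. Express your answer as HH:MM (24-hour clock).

09:42

1 February 2024 is a Thursday, so the first Sunday is February 4 and the third is February 18.
1 October 2024 is a Tuesday, so the first Saturday is October 5.
At the standard offset (UTC+13:00), 19:42 UTC + 13h = 08:42 Umeth Administrative Region standard time (rolling into the next day, 4 October 2024).
The standard-time date in Umeth Administrative Region, 4 October 2024, falls between 18 February and 5 October, so daylight saving is in effect and Umeth Administrative Region is at UTC+14:00.
19:42 UTC + 14h = 09:42 local (rolling into the next day, 4 October 2024).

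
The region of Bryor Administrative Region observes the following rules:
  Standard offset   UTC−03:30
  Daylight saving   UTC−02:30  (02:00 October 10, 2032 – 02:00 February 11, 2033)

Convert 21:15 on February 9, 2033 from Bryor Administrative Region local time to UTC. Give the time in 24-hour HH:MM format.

23:45

February 9, 2033 falls between 10 October 2032 and 11 February 2033, so daylight saving is in effect and Bryor Administrative Region is at UTC−02:30.
21:15 local + 2h30m = 23:45 UTC.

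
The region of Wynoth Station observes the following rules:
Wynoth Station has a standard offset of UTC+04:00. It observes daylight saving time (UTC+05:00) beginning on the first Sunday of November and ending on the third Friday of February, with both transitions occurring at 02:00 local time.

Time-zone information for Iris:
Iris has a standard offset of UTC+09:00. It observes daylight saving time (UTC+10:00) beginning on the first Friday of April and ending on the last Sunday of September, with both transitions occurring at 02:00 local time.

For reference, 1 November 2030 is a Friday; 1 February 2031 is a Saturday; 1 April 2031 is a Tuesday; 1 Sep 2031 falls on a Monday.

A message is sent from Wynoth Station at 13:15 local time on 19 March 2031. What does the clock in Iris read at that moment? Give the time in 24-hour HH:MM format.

18:15

1 November 2030 is a Friday, so the first Sunday is November 3.
1 February 2031 is a Saturday, so the first Friday is February 7 and the third is February 21.
Daylight saving runs 3 November 2030 – 21 February 2031; 19 March 2031 is outside that window, so Wynoth Station is on standard time at UTC+04:00.
13:15 Wynoth Station − 4h = 09:15 UTC.
1 April 2031 is a Tuesday, so the first Friday is April 4.
1 September 2031 is a Monday, so Sundays fall on 7, 14, 21, 28; the last is September 28.
At the standard offset (UTC+09:00), 09:15 UTC + 9h = 18:15 Iris standard time.
Daylight saving runs 4 April – 28 September; the standard-time date in Iris, 19 March 2031, is outside that window, so Iris is on standard time at UTC+09:00.
09:15 UTC + 9h = 18:15 Iris.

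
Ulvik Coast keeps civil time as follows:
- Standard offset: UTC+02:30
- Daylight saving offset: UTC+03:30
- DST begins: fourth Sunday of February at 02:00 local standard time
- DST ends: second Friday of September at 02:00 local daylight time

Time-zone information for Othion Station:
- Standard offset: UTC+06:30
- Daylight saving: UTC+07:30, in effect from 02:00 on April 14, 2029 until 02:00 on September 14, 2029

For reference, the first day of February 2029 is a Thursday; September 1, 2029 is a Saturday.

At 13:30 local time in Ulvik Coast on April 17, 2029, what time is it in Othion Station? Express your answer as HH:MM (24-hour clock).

17:30

1 February 2029 is a Thursday, so the first Sunday is February 4 and the fourth is February 25.
1 September 2029 is a Saturday, so the first Friday is September 7 and the second is September 14.
Daylight saving runs 25 February – 14 September; April 17, 2029 is inside that window, so Ulvik Coast is at UTC+03:30.
13:30 Ulvik Coast − 3h30m = 10:00 UTC.
At the standard offset (UTC+06:30), 10:00 UTC + 6h30m = 16:30 Othion Station standard time.
The standard-time date in Othion Station, April 17, 2029, falls between 14 April and 14 September, so daylight saving is in effect and Othion Station is at UTC+07:30.
10:00 UTC + 7h30m = 17:30 Othion Station.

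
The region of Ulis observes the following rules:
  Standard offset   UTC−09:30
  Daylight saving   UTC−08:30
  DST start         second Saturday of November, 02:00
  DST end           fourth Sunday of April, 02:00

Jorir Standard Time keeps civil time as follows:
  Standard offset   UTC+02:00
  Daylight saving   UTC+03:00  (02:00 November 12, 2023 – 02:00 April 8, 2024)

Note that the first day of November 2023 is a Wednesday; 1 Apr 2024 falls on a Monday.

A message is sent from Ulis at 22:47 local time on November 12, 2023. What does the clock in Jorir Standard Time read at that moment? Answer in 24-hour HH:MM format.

1 November 2023 is a Wednesday, so the first Saturday is November 4 and the second is November 11.
1 April 2024 is a Monday, so the first Sunday is April 7 and the fourth is April 28.
November 12, 2023 lies within the daylight-saving period (11 November 2023 – 28 April 2024), so Ulis is on daylight time, UTC−08:30.
22:47 Ulis + 8h30m = 07:17 UTC (rolling into the next day, 13 November 2023).
At the standard offset (UTC+02:00), 07:17 UTC + 2h = 09:17 Jorir Standard Time standard time.
Daylight saving runs 12 November 2023 – 8 April 2024; the standard-time date in Jorir Standard Time, November 13, 2023, is inside that window, so Jorir Standard Time is at UTC+03:00.
07:17 UTC + 3h = 10:17 Jorir Standard Time.

10:17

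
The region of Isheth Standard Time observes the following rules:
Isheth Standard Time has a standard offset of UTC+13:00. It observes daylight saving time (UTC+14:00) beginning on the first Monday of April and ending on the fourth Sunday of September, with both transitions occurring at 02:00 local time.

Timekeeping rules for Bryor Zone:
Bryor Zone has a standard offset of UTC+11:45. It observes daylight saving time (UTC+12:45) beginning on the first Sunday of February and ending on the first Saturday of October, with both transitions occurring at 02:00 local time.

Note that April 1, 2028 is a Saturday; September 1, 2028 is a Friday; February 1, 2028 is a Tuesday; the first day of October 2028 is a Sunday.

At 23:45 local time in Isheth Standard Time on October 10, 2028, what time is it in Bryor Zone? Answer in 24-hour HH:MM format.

1 April 2028 is a Saturday, so the first Monday is April 3.
1 September 2028 is a Friday, so the first Sunday is September 3 and the fourth is September 24.
October 10, 2028 is outside the daylight-saving period (3 April – 24 September), so Isheth Standard Time is on standard time, UTC+13:00.
23:45 Isheth Standard Time − 13h = 10:45 UTC.
1 February 2028 is a Tuesday, so the first Sunday is February 6.
1 October 2028 is a Sunday, so the first Saturday is October 7.
At the standard offset (UTC+11:45), 10:45 UTC + 11h45m = 22:30 Bryor Zone standard time.
The standard-time date in Bryor Zone, October 10, 2028, is outside the daylight-saving period (6 February – 7 October), so Bryor Zone is on standard time, UTC+11:45.
10:45 UTC + 11h45m = 22:30 Bryor Zone.

22:30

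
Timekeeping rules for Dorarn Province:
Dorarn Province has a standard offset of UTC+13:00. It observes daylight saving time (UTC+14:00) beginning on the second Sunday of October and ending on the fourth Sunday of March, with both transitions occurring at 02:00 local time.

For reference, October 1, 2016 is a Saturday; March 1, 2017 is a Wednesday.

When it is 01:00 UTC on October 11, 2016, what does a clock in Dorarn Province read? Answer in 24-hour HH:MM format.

15:00

1 October 2016 is a Saturday, so the first Sunday is October 2 and the second is October 9.
1 March 2017 is a Wednesday, so the first Sunday is March 5 and the fourth is March 26.
At the standard offset (UTC+13:00), 01:00 UTC + 13h = 14:00 Dorarn Province standard time.
Daylight saving runs 9 October 2016 – 26 March 2017; the standard-time date in Dorarn Province, October 11, 2016, is inside that window, so Dorarn Province is at UTC+14:00.
01:00 UTC + 14h = 15:00 local.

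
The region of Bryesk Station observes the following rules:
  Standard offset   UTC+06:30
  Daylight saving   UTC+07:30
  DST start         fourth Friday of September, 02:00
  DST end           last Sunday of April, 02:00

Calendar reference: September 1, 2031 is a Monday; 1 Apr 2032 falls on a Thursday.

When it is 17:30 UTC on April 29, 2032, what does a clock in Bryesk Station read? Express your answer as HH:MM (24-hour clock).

1 September 2031 is a Monday, so the first Friday is September 5 and the fourth is September 26.
1 April 2032 is a Thursday, so Sundays fall on 4, 11, 18, 25; the last is April 25.
At the standard offset (UTC+06:30), 17:30 UTC + 6h30m = 00:00 Bryesk Station standard time (rolling into the next day, 30 April 2032).
Daylight saving runs 26 September 2031 – 25 April 2032; the standard-time date in Bryesk Station, April 30, 2032, is outside that window, so Bryesk Station is on standard time at UTC+06:30.
17:30 UTC + 6h30m = 00:00 local (rolling into the next day, 30 April 2032).

00:00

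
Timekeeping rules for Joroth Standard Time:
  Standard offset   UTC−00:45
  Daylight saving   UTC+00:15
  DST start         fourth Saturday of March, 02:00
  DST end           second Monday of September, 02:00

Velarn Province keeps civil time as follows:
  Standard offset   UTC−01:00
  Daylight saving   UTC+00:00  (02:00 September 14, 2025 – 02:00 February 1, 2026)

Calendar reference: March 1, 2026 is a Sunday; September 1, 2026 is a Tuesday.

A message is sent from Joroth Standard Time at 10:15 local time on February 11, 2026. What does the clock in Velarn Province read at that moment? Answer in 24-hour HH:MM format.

1 March 2026 is a Sunday, so the first Saturday is March 7 and the fourth is March 28.
1 September 2026 is a Tuesday, so the first Monday is September 7 and the second is September 14.
February 11, 2026 is outside the daylight-saving period (28 March – 14 September), so Joroth Standard Time is on standard time, UTC−00:45.
10:15 Joroth Standard Time + 0h45m = 11:00 UTC.
At the standard offset (UTC−01:00), 11:00 UTC − 1h = 10:00 Velarn Province standard time.
Daylight saving runs 14 September 2025 – 1 February 2026; the standard-time date in Velarn Province, February 11, 2026, is outside that window, so Velarn Province is on standard time at UTC−01:00.
11:00 UTC − 1h = 10:00 Velarn Province.

10:00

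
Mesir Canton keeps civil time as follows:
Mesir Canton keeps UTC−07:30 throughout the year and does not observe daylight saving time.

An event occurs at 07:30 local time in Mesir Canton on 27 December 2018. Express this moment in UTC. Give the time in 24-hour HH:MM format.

15:00

Mesir Canton has no daylight saving, so its offset is UTC−07:30 year-round.
07:30 local + 7h30m = 15:00 UTC.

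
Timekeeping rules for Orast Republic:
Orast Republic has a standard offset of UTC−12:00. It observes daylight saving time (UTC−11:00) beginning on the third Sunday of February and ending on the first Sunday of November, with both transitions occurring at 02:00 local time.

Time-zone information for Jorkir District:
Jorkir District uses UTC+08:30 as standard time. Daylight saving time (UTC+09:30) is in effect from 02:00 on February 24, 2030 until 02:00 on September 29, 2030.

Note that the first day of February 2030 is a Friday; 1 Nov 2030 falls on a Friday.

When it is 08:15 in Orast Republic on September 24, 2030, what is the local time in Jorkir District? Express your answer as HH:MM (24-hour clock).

1 February 2030 is a Friday, so the first Sunday is February 3 and the third is February 17.
1 November 2030 is a Friday, so the first Sunday is November 3.
Daylight saving runs 17 February – 3 November; September 24, 2030 is inside that window, so Orast Republic is at UTC−11:00.
08:15 Orast Republic + 11h = 19:15 UTC.
At the standard offset (UTC+08:30), 19:15 UTC + 8h30m = 03:45 Jorkir District standard time (rolling into the next day, 25 September 2030).
The standard-time date in Jorkir District, September 25, 2030, falls between 24 February and 29 September, so daylight saving is in effect and Jorkir District is at UTC+09:30.
19:15 UTC + 9h30m = 04:45 Jorkir District (rolling into the next day, 25 September 2030).

04:45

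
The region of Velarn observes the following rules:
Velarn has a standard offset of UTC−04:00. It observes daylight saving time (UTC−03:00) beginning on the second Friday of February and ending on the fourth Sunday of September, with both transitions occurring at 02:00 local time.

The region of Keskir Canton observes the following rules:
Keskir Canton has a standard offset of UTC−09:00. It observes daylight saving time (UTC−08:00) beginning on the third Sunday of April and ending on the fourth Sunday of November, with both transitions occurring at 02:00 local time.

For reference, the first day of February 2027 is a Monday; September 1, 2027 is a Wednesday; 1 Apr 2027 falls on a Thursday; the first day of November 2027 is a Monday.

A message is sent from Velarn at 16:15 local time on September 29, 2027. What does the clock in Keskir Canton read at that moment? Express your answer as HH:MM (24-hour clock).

1 February 2027 is a Monday, so the first Friday is February 5 and the second is February 12.
1 September 2027 is a Wednesday, so the first Sunday is September 5 and the fourth is September 26.
Daylight saving runs 12 February – 26 September; September 29, 2027 is outside that window, so Velarn is on standard time at UTC−04:00.
16:15 Velarn + 4h = 20:15 UTC.
1 April 2027 is a Thursday, so the first Sunday is April 4 and the third is April 18.
1 November 2027 is a Monday, so the first Sunday is November 7 and the fourth is November 28.
At the standard offset (UTC−09:00), 20:15 UTC − 9h = 11:15 Keskir Canton standard time.
The standard-time date in Keskir Canton, September 29, 2027, falls between 18 April and 28 November, so daylight saving is in effect and Keskir Canton is at UTC−08:00.
20:15 UTC − 8h = 12:15 Keskir Canton.

12:15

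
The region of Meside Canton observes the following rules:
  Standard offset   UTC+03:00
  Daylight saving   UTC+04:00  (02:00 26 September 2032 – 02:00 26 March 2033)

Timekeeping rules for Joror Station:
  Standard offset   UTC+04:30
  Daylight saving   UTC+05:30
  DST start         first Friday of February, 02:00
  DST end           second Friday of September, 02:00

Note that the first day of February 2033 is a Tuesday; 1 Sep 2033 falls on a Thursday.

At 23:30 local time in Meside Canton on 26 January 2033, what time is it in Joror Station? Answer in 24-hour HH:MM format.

00:00

Daylight saving runs 26 September 2032 – 26 March 2033; 26 January 2033 is inside that window, so Meside Canton is at UTC+04:00.
23:30 Meside Canton − 4h = 19:30 UTC.
1 February 2033 is a Tuesday, so the first Friday is February 4.
1 September 2033 is a Thursday, so the first Friday is September 2 and the second is September 9.
At the standard offset (UTC+04:30), 19:30 UTC + 4h30m = 00:00 Joror Station standard time (rolling into the next day, 27 January 2033).
The standard-time date in Joror Station, 27 January 2033, is outside the daylight-saving period (4 February – 9 September), so Joror Station is on standard time, UTC+04:30.
19:30 UTC + 4h30m = 00:00 Joror Station (rolling into the next day, 27 January 2033).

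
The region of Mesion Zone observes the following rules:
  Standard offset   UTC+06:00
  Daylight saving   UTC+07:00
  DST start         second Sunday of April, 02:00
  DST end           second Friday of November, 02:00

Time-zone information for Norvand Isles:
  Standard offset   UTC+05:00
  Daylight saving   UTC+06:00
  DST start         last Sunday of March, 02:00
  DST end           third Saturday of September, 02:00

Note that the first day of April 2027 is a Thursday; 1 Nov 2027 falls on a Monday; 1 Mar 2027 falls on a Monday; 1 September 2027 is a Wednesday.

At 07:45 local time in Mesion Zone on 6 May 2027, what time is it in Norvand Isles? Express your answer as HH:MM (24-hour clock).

1 April 2027 is a Thursday, so the first Sunday is April 4 and the second is April 11.
1 November 2027 is a Monday, so the first Friday is November 5 and the second is November 12.
6 May 2027 falls between 11 April and 12 November, so daylight saving is in effect and Mesion Zone is at UTC+07:00.
07:45 Mesion Zone − 7h = 00:45 UTC.
1 March 2027 is a Monday, so Sundays fall on 7, 14, 21, 28; the last is March 28.
1 September 2027 is a Wednesday, so the first Saturday is September 4 and the third is September 18.
At the standard offset (UTC+05:00), 00:45 UTC + 5h = 05:45 Norvand Isles standard time.
The standard-time date in Norvand Isles, 6 May 2027, falls between 28 March and 18 September, so daylight saving is in effect and Norvand Isles is at UTC+06:00.
00:45 UTC + 6h = 06:45 Norvand Isles.

06:45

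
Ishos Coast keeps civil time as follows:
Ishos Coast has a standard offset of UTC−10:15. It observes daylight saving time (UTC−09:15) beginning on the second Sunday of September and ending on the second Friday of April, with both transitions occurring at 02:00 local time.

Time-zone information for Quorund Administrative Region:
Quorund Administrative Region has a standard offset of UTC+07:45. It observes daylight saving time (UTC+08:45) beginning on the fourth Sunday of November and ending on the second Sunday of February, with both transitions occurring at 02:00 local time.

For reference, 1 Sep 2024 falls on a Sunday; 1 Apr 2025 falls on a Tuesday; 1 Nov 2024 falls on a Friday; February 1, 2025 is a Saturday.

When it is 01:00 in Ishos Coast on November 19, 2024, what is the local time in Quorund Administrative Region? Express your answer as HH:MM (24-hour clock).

1 September 2024 is a Sunday, so the first Sunday is September 1 and the second is September 8.
1 April 2025 is a Tuesday, so the first Friday is April 4 and the second is April 11.
November 19, 2024 falls between 8 September 2024 and 11 April 2025, so daylight saving is in effect and Ishos Coast is at UTC−09:15.
01:00 Ishos Coast + 9h15m = 10:15 UTC.
1 November 2024 is a Friday, so the first Sunday is November 3 and the fourth is November 24.
1 February 2025 is a Saturday, so the first Sunday is February 2 and the second is February 9.
At the standard offset (UTC+07:45), 10:15 UTC + 7h45m = 18:00 Quorund Administrative Region standard time.
Daylight saving runs 24 November 2024 – 9 February 2025; the standard-time date in Quorund Administrative Region, November 19, 2024, is outside that window, so Quorund Administrative Region is on standard time at UTC+07:45.
10:15 UTC + 7h45m = 18:00 Quorund Administrative Region.

18:00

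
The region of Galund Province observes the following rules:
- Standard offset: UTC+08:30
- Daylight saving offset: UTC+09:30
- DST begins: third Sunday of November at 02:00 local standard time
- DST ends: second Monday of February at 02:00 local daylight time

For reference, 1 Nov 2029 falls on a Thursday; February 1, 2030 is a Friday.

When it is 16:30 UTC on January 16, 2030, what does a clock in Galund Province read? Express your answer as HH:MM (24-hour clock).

1 November 2029 is a Thursday, so the first Sunday is November 4 and the third is November 18.
1 February 2030 is a Friday, so the first Monday is February 4 and the second is February 11.
At the standard offset (UTC+08:30), 16:30 UTC + 8h30m = 01:00 Galund Province standard time (rolling into the next day, 17 January 2030).
Daylight saving runs 18 November 2029 – 11 February 2030; the standard-time date in Galund Province, January 17, 2030, is inside that window, so Galund Province is at UTC+09:30.
16:30 UTC + 9h30m = 02:00 local (rolling into the next day, 17 January 2030).

02:00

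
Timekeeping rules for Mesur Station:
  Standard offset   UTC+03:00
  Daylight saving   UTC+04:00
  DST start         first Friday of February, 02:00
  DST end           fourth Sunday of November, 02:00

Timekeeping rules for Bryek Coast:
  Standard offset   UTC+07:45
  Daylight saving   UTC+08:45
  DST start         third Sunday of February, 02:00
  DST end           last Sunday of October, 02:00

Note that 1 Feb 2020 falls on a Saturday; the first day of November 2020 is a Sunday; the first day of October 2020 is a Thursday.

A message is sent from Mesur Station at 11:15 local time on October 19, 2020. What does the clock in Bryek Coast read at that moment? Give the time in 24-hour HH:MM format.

1 February 2020 is a Saturday, so the first Friday is February 7.
1 November 2020 is a Sunday, so the first Sunday is November 1 and the fourth is November 22.
October 19, 2020 falls between 7 February and 22 November, so daylight saving is in effect and Mesur Station is at UTC+04:00.
11:15 Mesur Station − 4h = 07:15 UTC.
1 February 2020 is a Saturday, so the first Sunday is February 2 and the third is February 16.
1 October 2020 is a Thursday, so Sundays fall on 4, 11, 18, 25; the last is October 25.
At the standard offset (UTC+07:45), 07:15 UTC + 7h45m = 15:00 Bryek Coast standard time.
Daylight saving runs 16 February – 25 October; the standard-time date in Bryek Coast, October 19, 2020, is inside that window, so Bryek Coast is at UTC+08:45.
07:15 UTC + 8h45m = 16:00 Bryek Coast.

16:00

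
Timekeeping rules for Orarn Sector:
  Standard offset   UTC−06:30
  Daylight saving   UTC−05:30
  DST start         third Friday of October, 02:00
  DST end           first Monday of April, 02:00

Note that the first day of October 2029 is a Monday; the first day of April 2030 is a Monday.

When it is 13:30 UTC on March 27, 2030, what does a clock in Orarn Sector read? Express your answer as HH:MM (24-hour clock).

1 October 2029 is a Monday, so the first Friday is October 5 and the third is October 19.
1 April 2030 is a Monday, so the first Monday is April 1.
At the standard offset (UTC−06:30), 13:30 UTC − 6h30m = 07:00 Orarn Sector standard time.
The standard-time date in Orarn Sector, March 27, 2030, lies within the daylight-saving period (19 October 2029 – 1 April 2030), so Orarn Sector is on daylight time, UTC−05:30.
13:30 UTC − 5h30m = 08:00 local.

08:00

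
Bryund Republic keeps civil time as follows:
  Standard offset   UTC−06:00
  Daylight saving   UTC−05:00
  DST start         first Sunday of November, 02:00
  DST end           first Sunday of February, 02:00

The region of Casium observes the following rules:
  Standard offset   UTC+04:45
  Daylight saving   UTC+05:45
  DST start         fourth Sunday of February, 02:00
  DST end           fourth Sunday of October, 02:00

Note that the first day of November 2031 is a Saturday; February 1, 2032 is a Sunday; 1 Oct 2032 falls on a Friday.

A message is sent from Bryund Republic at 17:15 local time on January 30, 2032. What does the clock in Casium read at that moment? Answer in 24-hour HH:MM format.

03:00

1 November 2031 is a Saturday, so the first Sunday is November 2.
1 February 2032 is a Sunday, so the first Sunday is February 1.
January 30, 2032 falls between 2 November 2031 and 1 February 2032, so daylight saving is in effect and Bryund Republic is at UTC−05:00.
17:15 Bryund Republic + 5h = 22:15 UTC.
1 February 2032 is a Sunday, so the first Sunday is February 1 and the fourth is February 22.
1 October 2032 is a Friday, so the first Sunday is October 3 and the fourth is October 24.
At the standard offset (UTC+04:45), 22:15 UTC + 4h45m = 03:00 Casium standard time (rolling into the next day, 31 January 2032).
Daylight saving runs 22 February – 24 October; the standard-time date in Casium, January 31, 2032, is outside that window, so Casium is on standard time at UTC+04:45.
22:15 UTC + 4h45m = 03:00 Casium (rolling into the next day, 31 January 2032).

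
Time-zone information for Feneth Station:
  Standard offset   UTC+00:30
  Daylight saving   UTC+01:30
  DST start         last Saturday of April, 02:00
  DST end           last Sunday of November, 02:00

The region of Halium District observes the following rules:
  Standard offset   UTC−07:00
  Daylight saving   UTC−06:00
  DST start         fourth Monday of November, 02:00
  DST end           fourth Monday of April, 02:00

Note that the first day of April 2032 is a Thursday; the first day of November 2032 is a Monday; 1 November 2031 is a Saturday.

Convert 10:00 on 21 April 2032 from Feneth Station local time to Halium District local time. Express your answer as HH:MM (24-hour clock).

03:30

1 April 2032 is a Thursday, so Saturdays fall on 3, 10, 17, 24; the last is April 24.
1 November 2032 is a Monday, so Sundays fall on 7, 14, 21, 28; the last is November 28.
Daylight saving runs 24 April – 28 November; 21 April 2032 is outside that window, so Feneth Station is on standard time at UTC+00:30.
10:00 Feneth Station − 0h30m = 09:30 UTC.
1 November 2031 is a Saturday, so the first Monday is November 3 and the fourth is November 24.
1 April 2032 is a Thursday, so the first Monday is April 5 and the fourth is April 26.
At the standard offset (UTC−07:00), 09:30 UTC − 7h = 02:30 Halium District standard time.
The standard-time date in Halium District, 21 April 2032, falls between 24 November 2031 and 26 April 2032, so daylight saving is in effect and Halium District is at UTC−06:00.
09:30 UTC − 6h = 03:30 Halium District.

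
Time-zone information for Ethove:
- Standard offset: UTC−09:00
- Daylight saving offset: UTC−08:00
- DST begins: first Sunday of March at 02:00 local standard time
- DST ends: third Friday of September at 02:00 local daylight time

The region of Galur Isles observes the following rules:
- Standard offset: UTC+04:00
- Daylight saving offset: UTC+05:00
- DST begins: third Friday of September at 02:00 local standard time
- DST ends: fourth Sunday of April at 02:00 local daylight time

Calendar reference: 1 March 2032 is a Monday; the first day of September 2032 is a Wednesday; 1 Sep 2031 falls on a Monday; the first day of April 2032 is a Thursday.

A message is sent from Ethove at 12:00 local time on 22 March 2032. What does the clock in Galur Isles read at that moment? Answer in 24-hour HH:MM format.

01:00

1 March 2032 is a Monday, so the first Sunday is March 7.
1 September 2032 is a Wednesday, so the first Friday is September 3 and the third is September 17.
22 March 2032 falls between 7 March and 17 September, so daylight saving is in effect and Ethove is at UTC−08:00.
12:00 Ethove + 8h = 20:00 UTC.
1 September 2031 is a Monday, so the first Friday is September 5 and the third is September 19.
1 April 2032 is a Thursday, so the first Sunday is April 4 and the fourth is April 25.
At the standard offset (UTC+04:00), 20:00 UTC + 4h = 00:00 Galur Isles standard time (rolling into the next day, 23 March 2032).
The standard-time date in Galur Isles, 23 March 2032, lies within the daylight-saving period (19 September 2031 – 25 April 2032), so Galur Isles is on daylight time, UTC+05:00.
20:00 UTC + 5h = 01:00 Galur Isles (rolling into the next day, 23 March 2032).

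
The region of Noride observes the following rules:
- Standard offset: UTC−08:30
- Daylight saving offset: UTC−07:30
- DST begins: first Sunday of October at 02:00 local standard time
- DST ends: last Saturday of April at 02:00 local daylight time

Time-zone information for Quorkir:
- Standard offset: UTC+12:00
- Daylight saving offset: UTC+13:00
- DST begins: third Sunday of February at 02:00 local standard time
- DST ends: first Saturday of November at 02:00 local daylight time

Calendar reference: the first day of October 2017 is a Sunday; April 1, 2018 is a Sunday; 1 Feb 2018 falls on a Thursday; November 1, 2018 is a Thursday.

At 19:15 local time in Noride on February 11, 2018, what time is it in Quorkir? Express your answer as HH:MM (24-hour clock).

1 October 2017 is a Sunday, so the first Sunday is October 1.
1 April 2018 is a Sunday, so Saturdays fall on 7, 14, 21, 28; the last is April 28.
Daylight saving runs 1 October 2017 – 28 April 2018; February 11, 2018 is inside that window, so Noride is at UTC−07:30.
19:15 Noride + 7h30m = 02:45 UTC (rolling into the next day, 12 February 2018).
1 February 2018 is a Thursday, so the first Sunday is February 4 and the third is February 18.
1 November 2018 is a Thursday, so the first Saturday is November 3.
At the standard offset (UTC+12:00), 02:45 UTC + 12h = 14:45 Quorkir standard time.
The standard-time date in Quorkir, February 12, 2018, does not fall between 18 February and 3 November, so daylight saving is not in effect and Quorkir is at UTC+12:00.
02:45 UTC + 12h = 14:45 Quorkir.

14:45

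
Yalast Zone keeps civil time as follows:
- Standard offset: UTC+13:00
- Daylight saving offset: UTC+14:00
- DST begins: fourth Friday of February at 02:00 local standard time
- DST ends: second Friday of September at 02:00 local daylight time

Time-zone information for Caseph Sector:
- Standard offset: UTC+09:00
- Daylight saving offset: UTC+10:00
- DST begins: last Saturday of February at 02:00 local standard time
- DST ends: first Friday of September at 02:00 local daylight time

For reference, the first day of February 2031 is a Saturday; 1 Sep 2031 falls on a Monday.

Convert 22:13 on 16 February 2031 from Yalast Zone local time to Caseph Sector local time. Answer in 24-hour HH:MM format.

1 February 2031 is a Saturday, so the first Friday is February 7 and the fourth is February 28.
1 September 2031 is a Monday, so the first Friday is September 5 and the second is September 12.
16 February 2031 is outside the daylight-saving period (28 February – 12 September), so Yalast Zone is on standard time, UTC+13:00.
22:13 Yalast Zone − 13h = 09:13 UTC.
1 February 2031 is a Saturday, so Saturdays fall on 1, 8, 15, 22; the last is February 22.
1 September 2031 is a Monday, so the first Friday is September 5.
At the standard offset (UTC+09:00), 09:13 UTC + 9h = 18:13 Caseph Sector standard time.
The standard-time date in Caseph Sector, 16 February 2031, does not fall between 22 February and 5 September, so daylight saving is not in effect and Caseph Sector is at UTC+09:00.
09:13 UTC + 9h = 18:13 Caseph Sector.

18:13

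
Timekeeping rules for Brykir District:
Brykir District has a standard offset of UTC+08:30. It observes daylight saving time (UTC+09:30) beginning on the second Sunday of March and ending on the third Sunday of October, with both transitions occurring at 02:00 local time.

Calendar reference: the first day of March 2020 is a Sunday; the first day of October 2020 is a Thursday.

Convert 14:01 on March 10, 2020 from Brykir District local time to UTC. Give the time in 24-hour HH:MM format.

04:31

1 March 2020 is a Sunday, so the first Sunday is March 1 and the second is March 8.
1 October 2020 is a Thursday, so the first Sunday is October 4 and the third is October 18.
Daylight saving runs 8 March – 18 October; March 10, 2020 is inside that window, so Brykir District is at UTC+09:30.
14:01 local − 9h30m = 04:31 UTC.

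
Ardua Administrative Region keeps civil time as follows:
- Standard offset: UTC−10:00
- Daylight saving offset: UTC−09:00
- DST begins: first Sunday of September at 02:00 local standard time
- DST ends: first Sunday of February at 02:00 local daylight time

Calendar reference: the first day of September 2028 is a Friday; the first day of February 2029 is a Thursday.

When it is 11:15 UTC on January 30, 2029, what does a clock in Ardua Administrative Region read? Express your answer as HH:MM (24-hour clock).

1 September 2028 is a Friday, so the first Sunday is September 3.
1 February 2029 is a Thursday, so the first Sunday is February 4.
At the standard offset (UTC−10:00), 11:15 UTC − 10h = 01:15 Ardua Administrative Region standard time.
The standard-time date in Ardua Administrative Region, January 30, 2029, lies within the daylight-saving period (3 September 2028 – 4 February 2029), so Ardua Administrative Region is on daylight time, UTC−09:00.
11:15 UTC − 9h = 02:15 local.

02:15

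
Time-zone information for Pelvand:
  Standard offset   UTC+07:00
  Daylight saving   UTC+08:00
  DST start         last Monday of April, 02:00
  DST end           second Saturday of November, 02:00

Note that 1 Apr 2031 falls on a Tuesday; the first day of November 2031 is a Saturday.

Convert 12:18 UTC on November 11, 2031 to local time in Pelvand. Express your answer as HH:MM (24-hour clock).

1 April 2031 is a Tuesday, so Mondays fall on 7, 14, 21, 28; the last is April 28.
1 November 2031 is a Saturday, so the first Saturday is November 1 and the second is November 8.
At the standard offset (UTC+07:00), 12:18 UTC + 7h = 19:18 Pelvand standard time.
The standard-time date in Pelvand, November 11, 2031, does not fall between 28 April and 8 November, so daylight saving is not in effect and Pelvand is at UTC+07:00.
12:18 UTC + 7h = 19:18 local.

19:18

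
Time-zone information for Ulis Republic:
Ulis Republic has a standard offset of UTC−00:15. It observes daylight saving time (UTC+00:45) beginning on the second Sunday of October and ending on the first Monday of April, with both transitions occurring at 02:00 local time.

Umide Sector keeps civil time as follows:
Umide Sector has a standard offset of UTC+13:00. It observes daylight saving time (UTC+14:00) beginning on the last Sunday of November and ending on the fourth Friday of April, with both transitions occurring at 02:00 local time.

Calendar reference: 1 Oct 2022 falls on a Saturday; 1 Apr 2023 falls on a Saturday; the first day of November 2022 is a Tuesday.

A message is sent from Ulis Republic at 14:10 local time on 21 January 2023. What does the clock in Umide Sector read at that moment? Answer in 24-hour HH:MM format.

03:25

1 October 2022 is a Saturday, so the first Sunday is October 2 and the second is October 9.
1 April 2023 is a Saturday, so the first Monday is April 3.
21 January 2023 lies within the daylight-saving period (9 October 2022 – 3 April 2023), so Ulis Republic is on daylight time, UTC+00:45.
14:10 Ulis Republic − 0h45m = 13:25 UTC.
1 November 2022 is a Tuesday, so Sundays fall on 6, 13, 20, 27; the last is November 27.
1 April 2023 is a Saturday, so the first Friday is April 7 and the fourth is April 28.
At the standard offset (UTC+13:00), 13:25 UTC + 13h = 02:25 Umide Sector standard time (rolling into the next day, 22 January 2023).
The standard-time date in Umide Sector, 22 January 2023, lies within the daylight-saving period (27 November 2022 – 28 April 2023), so Umide Sector is on daylight time, UTC+14:00.
13:25 UTC + 14h = 03:25 Umide Sector (rolling into the next day, 22 January 2023).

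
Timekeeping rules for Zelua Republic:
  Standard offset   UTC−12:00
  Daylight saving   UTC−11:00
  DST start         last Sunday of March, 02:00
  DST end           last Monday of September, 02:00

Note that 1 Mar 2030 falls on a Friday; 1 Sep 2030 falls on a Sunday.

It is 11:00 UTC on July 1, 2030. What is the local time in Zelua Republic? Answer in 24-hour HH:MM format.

00:00

1 March 2030 is a Friday, so Sundays fall on 3, 10, 17, 24, 31; the last is March 31.
1 September 2030 is a Sunday, so Mondays fall on 2, 9, 16, 23, 30; the last is September 30.
At the standard offset (UTC−12:00), 11:00 UTC − 12h = 23:00 Zelua Republic standard time (rolling into the previous day, 30 June 2030).
The standard-time date in Zelua Republic, June 30, 2030, falls between 31 March and 30 September, so daylight saving is in effect and Zelua Republic is at UTC−11:00.
11:00 UTC − 11h = 00:00 local.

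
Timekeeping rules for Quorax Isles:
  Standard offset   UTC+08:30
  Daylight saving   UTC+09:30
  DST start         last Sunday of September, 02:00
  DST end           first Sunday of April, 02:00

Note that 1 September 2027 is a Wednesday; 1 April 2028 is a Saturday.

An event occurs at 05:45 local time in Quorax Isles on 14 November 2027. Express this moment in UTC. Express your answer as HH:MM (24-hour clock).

20:15

1 September 2027 is a Wednesday, so Sundays fall on 5, 12, 19, 26; the last is September 26.
1 April 2028 is a Saturday, so the first Sunday is April 2.
14 November 2027 falls between 26 September 2027 and 2 April 2028, so daylight saving is in effect and Quorax Isles is at UTC+09:30.
05:45 local − 9h30m = 20:15 UTC (rolling into the previous day, 13 November 2027).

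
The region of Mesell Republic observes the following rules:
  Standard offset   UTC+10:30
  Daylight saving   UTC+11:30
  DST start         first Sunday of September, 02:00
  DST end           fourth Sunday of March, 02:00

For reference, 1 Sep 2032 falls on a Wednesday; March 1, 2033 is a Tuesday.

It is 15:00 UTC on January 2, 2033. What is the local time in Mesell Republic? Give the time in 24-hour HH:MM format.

02:30

1 September 2032 is a Wednesday, so the first Sunday is September 5.
1 March 2033 is a Tuesday, so the first Sunday is March 6 and the fourth is March 27.
At the standard offset (UTC+10:30), 15:00 UTC + 10h30m = 01:30 Mesell Republic standard time (rolling into the next day, 3 January 2033).
Daylight saving runs 5 September 2032 – 27 March 2033; the standard-time date in Mesell Republic, January 3, 2033, is inside that window, so Mesell Republic is at UTC+11:30.
15:00 UTC + 11h30m = 02:30 local (rolling into the next day, 3 January 2033).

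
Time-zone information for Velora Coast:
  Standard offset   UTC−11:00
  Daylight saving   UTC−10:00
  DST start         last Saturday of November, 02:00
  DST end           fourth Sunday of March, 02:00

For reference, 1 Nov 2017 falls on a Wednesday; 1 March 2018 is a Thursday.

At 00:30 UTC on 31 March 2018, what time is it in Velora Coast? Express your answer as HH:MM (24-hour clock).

1 November 2017 is a Wednesday, so Saturdays fall on 4, 11, 18, 25; the last is November 25.
1 March 2018 is a Thursday, so the first Sunday is March 4 and the fourth is March 25.
At the standard offset (UTC−11:00), 00:30 UTC − 11h = 13:30 Velora Coast standard time (rolling into the previous day, 30 March 2018).
The standard-time date in Velora Coast, 30 March 2018, is outside the daylight-saving period (25 November 2017 – 25 March 2018), so Velora Coast is on standard time, UTC−11:00.
00:30 UTC − 11h = 13:30 local (rolling into the previous day, 30 March 2018).

13:30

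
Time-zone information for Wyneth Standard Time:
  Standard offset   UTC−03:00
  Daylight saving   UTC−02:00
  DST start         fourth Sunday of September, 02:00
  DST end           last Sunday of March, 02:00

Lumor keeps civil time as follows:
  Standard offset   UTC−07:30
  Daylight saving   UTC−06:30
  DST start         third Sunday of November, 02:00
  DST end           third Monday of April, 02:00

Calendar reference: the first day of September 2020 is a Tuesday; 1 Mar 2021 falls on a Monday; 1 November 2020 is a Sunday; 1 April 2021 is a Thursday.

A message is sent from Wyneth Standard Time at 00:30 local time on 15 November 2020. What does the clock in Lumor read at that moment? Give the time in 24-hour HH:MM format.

1 September 2020 is a Tuesday, so the first Sunday is September 6 and the fourth is September 27.
1 March 2021 is a Monday, so Sundays fall on 7, 14, 21, 28; the last is March 28.
15 November 2020 lies within the daylight-saving period (27 September 2020 – 28 March 2021), so Wyneth Standard Time is on daylight time, UTC−02:00.
00:30 Wyneth Standard Time + 2h = 02:30 UTC.
1 November 2020 is a Sunday, so the first Sunday is November 1 and the third is November 15.
1 April 2021 is a Thursday, so the first Monday is April 5 and the third is April 19.
At the standard offset (UTC−07:30), 02:30 UTC − 7h30m = 19:00 Lumor standard time (rolling into the previous day, 14 November 2020).
The standard-time date in Lumor, 14 November 2020, does not fall between 15 November 2020 and 19 April 2021, so daylight saving is not in effect and Lumor is at UTC−07:30.
02:30 UTC − 7h30m = 19:00 Lumor (rolling into the previous day, 14 November 2020).

19:00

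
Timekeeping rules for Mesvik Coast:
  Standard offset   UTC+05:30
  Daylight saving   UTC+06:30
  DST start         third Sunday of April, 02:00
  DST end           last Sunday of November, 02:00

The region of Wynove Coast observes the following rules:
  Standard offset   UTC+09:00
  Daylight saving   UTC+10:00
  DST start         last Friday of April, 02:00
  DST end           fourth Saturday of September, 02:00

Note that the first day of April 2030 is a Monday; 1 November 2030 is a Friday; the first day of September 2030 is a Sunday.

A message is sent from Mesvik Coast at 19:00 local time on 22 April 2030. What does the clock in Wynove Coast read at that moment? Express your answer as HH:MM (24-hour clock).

21:30

1 April 2030 is a Monday, so the first Sunday is April 7 and the third is April 21.
1 November 2030 is a Friday, so Sundays fall on 3, 10, 17, 24; the last is November 24.
22 April 2030 falls between 21 April and 24 November, so daylight saving is in effect and Mesvik Coast is at UTC+06:30.
19:00 Mesvik Coast − 6h30m = 12:30 UTC.
1 April 2030 is a Monday, so Fridays fall on 5, 12, 19, 26; the last is April 26.
1 September 2030 is a Sunday, so the first Saturday is September 7 and the fourth is September 28.
At the standard offset (UTC+09:00), 12:30 UTC + 9h = 21:30 Wynove Coast standard time.
The standard-time date in Wynove Coast, 22 April 2030, is outside the daylight-saving period (26 April – 28 September), so Wynove Coast is on standard time, UTC+09:00.
12:30 UTC + 9h = 21:30 Wynove Coast.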